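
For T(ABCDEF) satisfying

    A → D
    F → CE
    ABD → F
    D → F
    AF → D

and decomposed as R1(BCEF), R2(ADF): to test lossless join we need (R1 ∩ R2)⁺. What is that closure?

CEF

R1 ∩ R2 = {F}.
F → CE applies, adding CE
Closure: {CEF}.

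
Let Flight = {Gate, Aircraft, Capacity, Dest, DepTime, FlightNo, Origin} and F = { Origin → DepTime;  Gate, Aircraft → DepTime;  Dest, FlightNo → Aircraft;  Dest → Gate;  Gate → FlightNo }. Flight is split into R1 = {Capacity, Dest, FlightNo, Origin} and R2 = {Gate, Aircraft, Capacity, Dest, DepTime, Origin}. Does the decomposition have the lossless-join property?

Yes

Common attributes: R1 ∩ R2 = {Capacity, Dest, Origin}.
Closure of {Capacity, Dest, Origin}: Origin → DepTime applies, adding DepTime; Dest → Gate applies, adding Gate; Gate → FlightNo applies, adding FlightNo; Dest, FlightNo → Aircraft applies, adding Aircraft. So (Capacity, Dest, Origin)⁺ = {Gate, Aircraft, Capacity, Dest, DepTime, FlightNo, Origin}.
This closure contains every attribute of R1, so R1 ∩ R2 → R1. The join is lossless.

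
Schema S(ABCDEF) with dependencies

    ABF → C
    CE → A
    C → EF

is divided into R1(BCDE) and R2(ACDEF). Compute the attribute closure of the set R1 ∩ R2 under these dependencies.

R1 ∩ R2 = {CDE}.
CE → A applies, adding A
C → EF applies, adding F
Closure: {ACDEF}.

ACDEF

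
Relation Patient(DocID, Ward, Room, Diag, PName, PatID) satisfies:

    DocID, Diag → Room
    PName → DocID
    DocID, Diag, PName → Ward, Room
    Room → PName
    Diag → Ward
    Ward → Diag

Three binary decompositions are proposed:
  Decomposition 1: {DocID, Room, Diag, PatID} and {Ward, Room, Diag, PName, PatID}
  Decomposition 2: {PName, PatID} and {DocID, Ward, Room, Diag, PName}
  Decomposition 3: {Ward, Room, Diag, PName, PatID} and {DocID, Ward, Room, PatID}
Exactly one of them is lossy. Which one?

Decomposition 2

Decomposition 1: common = {Room, Diag, PatID}, closure = {DocID, Ward, Room, Diag, PName, PatID} → lossless.
Decomposition 2: common = {PName}, closure = {DocID, PName} → lossy.
Decomposition 3: common = {Ward, Room, PatID}, closure = {DocID, Ward, Room, Diag, PName, PatID} → lossless.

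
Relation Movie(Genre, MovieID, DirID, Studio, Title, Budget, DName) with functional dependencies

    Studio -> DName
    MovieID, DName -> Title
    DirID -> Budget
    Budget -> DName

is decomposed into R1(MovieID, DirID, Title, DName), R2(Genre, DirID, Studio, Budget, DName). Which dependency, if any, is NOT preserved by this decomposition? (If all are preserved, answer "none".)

Studio → DName lies within R2.
MovieID, DName → Title lies within R1.
DirID → Budget lies within R2.
Budget → DName lies within R2.
Every dependency is enforceable on the fragments, so the decomposition is dependency-preserving.

none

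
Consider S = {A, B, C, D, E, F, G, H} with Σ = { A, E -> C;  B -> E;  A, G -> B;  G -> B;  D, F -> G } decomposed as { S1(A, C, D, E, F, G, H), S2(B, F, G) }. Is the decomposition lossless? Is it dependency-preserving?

lossless but not dependency-preserving

Lossless test: (F, G)⁺ = {B, E, F, G}, which contains all of one fragment — lossless.
Dependency preservation: the restricted closure of {B} across the fragments never reaches {E}, so B → E cannot be enforced without a join — not preserved.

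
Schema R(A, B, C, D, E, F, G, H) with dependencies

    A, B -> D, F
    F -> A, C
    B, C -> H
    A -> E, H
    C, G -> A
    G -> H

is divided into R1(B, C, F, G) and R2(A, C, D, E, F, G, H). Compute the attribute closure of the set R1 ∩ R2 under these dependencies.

A, C, E, F, G, H

R1 ∩ R2 = {C, F, G}.
F → A, C applies, adding A
A → E, H applies, adding E, H
Closure: {A, C, E, F, G, H}.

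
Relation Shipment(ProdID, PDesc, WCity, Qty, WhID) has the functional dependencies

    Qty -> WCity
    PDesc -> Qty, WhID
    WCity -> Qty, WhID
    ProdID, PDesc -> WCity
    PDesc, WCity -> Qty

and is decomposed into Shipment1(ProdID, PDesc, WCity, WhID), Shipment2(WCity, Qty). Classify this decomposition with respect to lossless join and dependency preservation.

lossless and dependency-preserving

Lossless test: (WCity)⁺ = {WCity, Qty, WhID}, which contains all of one fragment — lossless.
Dependency preservation: PDesc → Qty, WhID; WCity → Qty, WhID; PDesc, WCity → Qty are not contained in any single fragment, but the restricted closure of each left-hand side across the fragments still reaches the right-hand side; the remaining FDs each lie inside some fragment. All dependencies are preserved.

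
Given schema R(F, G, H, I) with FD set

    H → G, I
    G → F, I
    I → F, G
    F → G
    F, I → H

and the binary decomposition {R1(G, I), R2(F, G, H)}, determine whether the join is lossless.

Common attributes: R1 ∩ R2 = {G}.
Closure of {G}: G → F, I applies, adding F, I; F, I → H applies, adding H. So (G)⁺ = {F, G, H, I}.
This closure contains every attribute of R1, so R1 ∩ R2 → R1. The join is lossless.

Yes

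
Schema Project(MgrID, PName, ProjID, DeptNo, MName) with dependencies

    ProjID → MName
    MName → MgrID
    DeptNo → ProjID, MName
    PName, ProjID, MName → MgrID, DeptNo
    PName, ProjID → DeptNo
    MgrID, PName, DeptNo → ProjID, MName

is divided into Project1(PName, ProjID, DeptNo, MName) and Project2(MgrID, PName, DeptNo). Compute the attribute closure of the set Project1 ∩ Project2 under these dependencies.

MgrID, PName, ProjID, DeptNo, MName

Project1 ∩ Project2 = {PName, DeptNo}.
DeptNo → ProjID, MName applies, adding ProjID, MName
PName, ProjID, MName → MgrID, DeptNo applies, adding MgrID
Closure: {MgrID, PName, ProjID, DeptNo, MName}.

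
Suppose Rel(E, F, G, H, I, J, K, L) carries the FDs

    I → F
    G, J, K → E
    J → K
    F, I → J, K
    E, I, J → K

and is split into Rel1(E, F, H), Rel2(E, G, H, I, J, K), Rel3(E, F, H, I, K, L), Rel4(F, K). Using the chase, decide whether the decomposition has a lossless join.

No

Chase test. Columns are E, F, G, H, I, J, K, L; row i has aⱼ where attribute j ∈ Reli, else bᵢⱼ.
Initial tableau (one row per fragment):
  row 1: a1 a2 b13 a4 b15 b16 b17 b18
  row 2: a1 b22 a3 a4 a5 a6 a7 b28
  row 3: a1 a2 b33 a4 a5 b36 a7 a8
  row 4: b41 a2 b43 b44 b45 b46 a7 b48
Rows 2 and 3 agree on I; apply I→F and equate their F entries.
Rows 2 and 3 agree on F, I; apply F, I→J, K and equate their J, K entries.
No row becomes fully distinguished — the join is lossy.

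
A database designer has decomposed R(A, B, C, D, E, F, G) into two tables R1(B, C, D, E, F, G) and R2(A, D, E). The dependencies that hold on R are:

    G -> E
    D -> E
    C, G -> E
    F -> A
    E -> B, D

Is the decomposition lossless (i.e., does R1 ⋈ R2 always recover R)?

Common attributes: R1 ∩ R2 = {D, E}.
Closure of {D, E}: E → B, D applies, adding B. So (D, E)⁺ = {B, D, E}.
The closure contains neither all of R1 = {B, C, D, E, F, G} nor all of R2 = {A, D, E}, so the common attributes are not a superkey of either fragment. The join is lossy.

No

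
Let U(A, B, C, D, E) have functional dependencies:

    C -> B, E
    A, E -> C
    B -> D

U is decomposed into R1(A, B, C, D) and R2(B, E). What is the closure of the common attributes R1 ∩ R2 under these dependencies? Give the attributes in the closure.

R1 ∩ R2 = {B}.
B → D applies, adding D
Closure: {B, D}.

B, D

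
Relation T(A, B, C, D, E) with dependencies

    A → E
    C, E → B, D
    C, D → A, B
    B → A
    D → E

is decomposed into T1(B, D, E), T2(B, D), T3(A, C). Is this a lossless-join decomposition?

No

Chase test. Columns are A, B, C, D, E; row i has aⱼ where attribute j ∈ Ti, else bᵢⱼ.
Initial tableau (one row per fragment):
  row 1: b11 a2 b13 a4 a5
  row 2: b21 a2 b23 a4 b25
  row 3: a1 b32 a3 b34 b35
Rows 1 and 2 agree on B; apply B→A and equate their A entries.
Rows 1 and 2 agree on D; apply D→E and equate their E entries.
No row becomes fully distinguished — the join is lossy.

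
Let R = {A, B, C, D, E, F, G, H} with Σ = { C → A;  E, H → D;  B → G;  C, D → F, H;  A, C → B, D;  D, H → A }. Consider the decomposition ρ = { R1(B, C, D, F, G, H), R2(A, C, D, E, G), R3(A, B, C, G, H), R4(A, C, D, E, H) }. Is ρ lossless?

Yes

Chase test. Columns are A, B, C, D, E, F, G, H; row i has aⱼ where attribute j ∈ Ri, else bᵢⱼ.
Initial tableau (one row per fragment):
  row 1: b11 a2 a3 a4 b15 a6 a7 a8
  row 2: a1 b22 a3 a4 a5 b26 a7 b28
  row 3: a1 a2 a3 b34 b35 b36 a7 a8
  row 4: a1 b42 a3 a4 a5 b46 b47 a8
Rows 1 and 2 agree on C; apply C→A and equate their A entries.
Rows 1 and 2 agree on C, D; apply C, D→F, H and equate their F, H entries.
Rows 1 and 4 agree on C, D; apply C, D→F, H and equate their F, H entries.
Rows 1 and 2 agree on A, C; apply A, C→B, D and equate their B, D entries.
Rows 1 and 3 agree on A, C; apply A, C→B, D and equate their B, D entries.
Rows 1 and 4 agree on A, C; apply A, C→B, D and equate their B, D entries.
Rows 1 and 4 agree on B; apply B→G and equate their G entries.
Rows 1 and 3 agree on C, D; apply C, D→F, H and equate their F, H entries.
Row 2 is now all distinguished symbols — the join is lossless.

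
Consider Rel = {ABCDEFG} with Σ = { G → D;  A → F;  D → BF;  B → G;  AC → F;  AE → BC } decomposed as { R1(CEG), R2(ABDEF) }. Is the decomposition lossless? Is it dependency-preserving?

Lossless test: (E)⁺ = {E}, which is a superkey of neither fragment — lossy.
Dependency preservation: the restricted closure of {G} across the fragments never reaches {D}, so G → D cannot be enforced without a join — not preserved.

lossy and not dependency-preserving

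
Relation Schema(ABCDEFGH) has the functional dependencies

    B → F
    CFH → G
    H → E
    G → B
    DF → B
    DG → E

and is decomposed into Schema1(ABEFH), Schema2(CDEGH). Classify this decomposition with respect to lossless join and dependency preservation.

lossy and not dependency-preserving

Lossless test: (EH)⁺ = {EH}, which is a superkey of neither fragment — lossy.
Dependency preservation: the restricted closure of {CFH} across the fragments never reaches {G}, so CFH → G cannot be enforced without a join — not preserved.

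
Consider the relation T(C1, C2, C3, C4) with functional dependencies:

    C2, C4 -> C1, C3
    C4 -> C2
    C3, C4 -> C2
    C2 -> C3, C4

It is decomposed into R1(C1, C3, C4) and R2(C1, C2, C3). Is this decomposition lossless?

Common attributes: R1 ∩ R2 = {C1, C3}.
No dependency enlarges {C1, C3}, so (C1, C3)⁺ = {C1, C3}.
The closure contains neither all of R1 = {C1, C3, C4} nor all of R2 = {C1, C2, C3}, so the common attributes are not a superkey of either fragment. The join is lossy.

No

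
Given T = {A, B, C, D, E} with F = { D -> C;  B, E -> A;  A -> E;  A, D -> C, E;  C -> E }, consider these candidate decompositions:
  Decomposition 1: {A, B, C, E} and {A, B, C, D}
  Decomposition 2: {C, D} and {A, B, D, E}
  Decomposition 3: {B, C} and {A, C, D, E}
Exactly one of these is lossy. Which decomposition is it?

Decomposition 3

Decomposition 1: common = {A, B, C}, closure = {A, B, C, E} → lossless.
Decomposition 2: common = {D}, closure = {C, D, E} → lossless.
Decomposition 3: common = {C}, closure = {C, E} → lossy.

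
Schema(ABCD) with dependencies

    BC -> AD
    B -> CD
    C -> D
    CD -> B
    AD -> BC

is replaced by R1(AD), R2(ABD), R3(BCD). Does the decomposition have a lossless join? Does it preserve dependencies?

lossless and dependency-preserving

Lossless test (chase): Rows 2 and 3 agree on B; apply B→CD and equate their CD entries. Rows 1 and 2 agree on AD; apply AD→BC and equate their BC entries. Rows 1 and 3 agree on BC; apply BC→AD and equate their AD entries. Row 1 is now all distinguished symbols — the join is lossless.
Dependency preservation: BC → AD; AD → BC are not contained in any single fragment, but the restricted closure of each left-hand side across the fragments still reaches the right-hand side; the remaining FDs each lie inside some fragment. All dependencies are preserved.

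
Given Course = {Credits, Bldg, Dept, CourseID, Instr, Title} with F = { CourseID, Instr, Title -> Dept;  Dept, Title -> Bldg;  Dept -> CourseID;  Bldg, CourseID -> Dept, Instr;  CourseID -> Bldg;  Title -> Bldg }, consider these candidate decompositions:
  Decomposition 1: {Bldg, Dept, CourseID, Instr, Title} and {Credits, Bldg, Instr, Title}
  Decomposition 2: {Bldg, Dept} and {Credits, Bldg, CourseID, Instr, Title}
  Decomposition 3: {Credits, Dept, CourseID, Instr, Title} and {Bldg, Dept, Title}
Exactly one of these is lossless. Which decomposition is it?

Decomposition 1: common = {Bldg, Instr, Title}, closure = {Bldg, Instr, Title} → lossy.
Decomposition 2: common = {Bldg}, closure = {Bldg} → lossy.
Decomposition 3: common = {Dept, Title}, closure = {Bldg, Dept, CourseID, Instr, Title} → lossless.

Decomposition 3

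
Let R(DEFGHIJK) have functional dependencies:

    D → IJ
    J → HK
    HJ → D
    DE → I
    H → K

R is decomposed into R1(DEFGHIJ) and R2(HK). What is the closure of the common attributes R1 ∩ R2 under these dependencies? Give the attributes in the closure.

HK

R1 ∩ R2 = {H}.
H → K applies, adding K
Closure: {HK}.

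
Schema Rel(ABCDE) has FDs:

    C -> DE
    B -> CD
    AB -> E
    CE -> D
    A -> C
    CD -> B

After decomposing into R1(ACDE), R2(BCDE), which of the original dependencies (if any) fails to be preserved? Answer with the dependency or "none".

C → DE lies within R1.
B → CD lies within R2.
AB → E: restricted closure across fragments reaches E.
CE → D lies within R1.
A → C lies within R1.
CD → B lies within R2.
Every dependency is enforceable on the fragments, so the decomposition is dependency-preserving.

none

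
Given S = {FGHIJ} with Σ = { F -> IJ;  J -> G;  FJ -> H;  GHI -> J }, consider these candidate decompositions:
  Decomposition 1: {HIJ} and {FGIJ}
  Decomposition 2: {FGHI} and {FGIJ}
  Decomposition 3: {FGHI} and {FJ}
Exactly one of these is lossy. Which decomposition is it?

Decomposition 1

Decomposition 1: common = {IJ}, closure = {GIJ} → lossy.
Decomposition 2: common = {FGI}, closure = {FGHIJ} → lossless.
Decomposition 3: common = {F}, closure = {FGHIJ} → lossless.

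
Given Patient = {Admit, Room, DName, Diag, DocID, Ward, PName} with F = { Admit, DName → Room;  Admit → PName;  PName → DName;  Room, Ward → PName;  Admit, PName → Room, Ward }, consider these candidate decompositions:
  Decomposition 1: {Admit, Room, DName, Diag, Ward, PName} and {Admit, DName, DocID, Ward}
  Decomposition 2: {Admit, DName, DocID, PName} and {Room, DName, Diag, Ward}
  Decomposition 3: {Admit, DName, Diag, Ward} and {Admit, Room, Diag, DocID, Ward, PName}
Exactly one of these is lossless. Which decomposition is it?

Decomposition 1: common = {Admit, DName, Ward}, closure = {Admit, Room, DName, Ward, PName} → lossy.
Decomposition 2: common = {DName}, closure = {DName} → lossy.
Decomposition 3: common = {Admit, Diag, Ward}, closure = {Admit, Room, DName, Diag, Ward, PName} → lossless.

Decomposition 3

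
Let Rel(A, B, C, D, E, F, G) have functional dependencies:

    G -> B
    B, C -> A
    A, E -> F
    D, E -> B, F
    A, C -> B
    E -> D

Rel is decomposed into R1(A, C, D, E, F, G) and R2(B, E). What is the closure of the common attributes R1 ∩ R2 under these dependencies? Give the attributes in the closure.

R1 ∩ R2 = {E}.
E → D applies, adding D
D, E → B, F applies, adding B, F
Closure: {B, D, E, F}.

B, D, E, F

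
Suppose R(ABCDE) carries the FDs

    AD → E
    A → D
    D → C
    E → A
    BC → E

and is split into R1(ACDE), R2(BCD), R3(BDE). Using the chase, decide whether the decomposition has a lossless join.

Chase test. Columns are ABCDE; row i has aⱼ where attribute j ∈ Ri, else bᵢⱼ.
Initial tableau (one row per fragment):
  row 1: a1 b12 a3 a4 a5
  row 2: b21 a2 a3 a4 b25
  row 3: b31 a2 b33 a4 a5
Rows 1 and 3 agree on D; apply D→C and equate their C entries.
Rows 1 and 3 agree on E; apply E→A and equate their A entries.
Rows 2 and 3 agree on BC; apply BC→E and equate their E entries.
Rows 1 and 2 agree on E; apply E→A and equate their A entries.
Row 2 is now all distinguished symbols — the join is lossless.

Yes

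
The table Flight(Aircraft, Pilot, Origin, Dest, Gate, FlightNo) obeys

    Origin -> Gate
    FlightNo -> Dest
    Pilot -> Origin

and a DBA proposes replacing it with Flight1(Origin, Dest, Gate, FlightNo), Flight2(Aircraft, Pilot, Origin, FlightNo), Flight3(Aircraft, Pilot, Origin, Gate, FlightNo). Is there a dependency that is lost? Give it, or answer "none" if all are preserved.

Origin → Gate lies within Flight1.
FlightNo → Dest lies within Flight1.
Pilot → Origin lies within Flight2.
Every dependency is enforceable on the fragments, so the decomposition is dependency-preserving.

none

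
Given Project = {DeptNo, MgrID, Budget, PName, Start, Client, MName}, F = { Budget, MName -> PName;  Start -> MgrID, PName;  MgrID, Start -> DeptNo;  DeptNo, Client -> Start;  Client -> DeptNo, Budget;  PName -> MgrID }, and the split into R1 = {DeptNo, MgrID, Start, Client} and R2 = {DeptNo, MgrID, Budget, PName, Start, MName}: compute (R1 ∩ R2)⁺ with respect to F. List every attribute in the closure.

DeptNo, MgrID, PName, Start

R1 ∩ R2 = {DeptNo, MgrID, Start}.
Start → MgrID, PName applies, adding PName
Closure: {DeptNo, MgrID, PName, Start}.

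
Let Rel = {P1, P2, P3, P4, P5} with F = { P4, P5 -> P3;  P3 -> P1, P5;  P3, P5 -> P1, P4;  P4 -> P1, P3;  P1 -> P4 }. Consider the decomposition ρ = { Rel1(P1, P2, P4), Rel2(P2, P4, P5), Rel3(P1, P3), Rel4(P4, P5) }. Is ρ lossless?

Yes

Chase test. Columns are P1, P2, P3, P4, P5; row i has aⱼ where attribute j ∈ Reli, else bᵢⱼ.
Initial tableau (one row per fragment):
  row 1: a1 a2 b13 a4 b15
  row 2: b21 a2 b23 a4 a5
  row 3: a1 b32 a3 b34 b35
  row 4: b41 b42 b43 a4 a5
Rows 2 and 4 agree on P4, P5; apply P4, P5→P3 and equate their P3 entries.
Rows 2 and 4 agree on P3; apply P3→P1, P5 and equate their P1, P5 entries.
Rows 1 and 2 agree on P4; apply P4→P1, P3 and equate their P1, P3 entries.
Rows 1 and 3 agree on P1; apply P1→P4 and equate their P4 entries.
Rows 1 and 2 agree on P3; apply P3→P1, P5 and equate their P1, P5 entries.
Rows 1 and 3 agree on P4; apply P4→P1, P3 and equate their P1, P3 entries.
Rows 1 and 3 agree on P3; apply P3→P1, P5 and equate their P1, P5 entries.
Row 1 is now all distinguished symbols — the join is lossless.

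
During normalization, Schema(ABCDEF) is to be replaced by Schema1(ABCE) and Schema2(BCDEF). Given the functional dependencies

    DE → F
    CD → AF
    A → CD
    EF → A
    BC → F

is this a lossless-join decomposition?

Common attributes: Schema1 ∩ Schema2 = {BCE}.
Closure of {BCE}: BC → F applies, adding F; EF → A applies, adding A; A → CD applies, adding D. So (BCE)⁺ = {ABCDEF}.
This closure contains every attribute of Schema1, so Schema1 ∩ Schema2 → Schema1. The join is lossless.

Yes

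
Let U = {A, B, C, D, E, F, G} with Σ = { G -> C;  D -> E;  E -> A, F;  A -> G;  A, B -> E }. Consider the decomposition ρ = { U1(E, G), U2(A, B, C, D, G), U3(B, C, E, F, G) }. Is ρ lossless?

Chase test. Columns are A, B, C, D, E, F, G; row i has aⱼ where attribute j ∈ Ui, else bᵢⱼ.
Initial tableau (one row per fragment):
  row 1: b11 b12 b13 b14 a5 b16 a7
  row 2: a1 a2 a3 a4 b25 b26 a7
  row 3: b31 a2 a3 b34 a5 a6 a7
Rows 1 and 2 agree on G; apply G→C and equate their C entries.
Rows 1 and 3 agree on E; apply E→A, F and equate their A, F entries.
No row becomes fully distinguished — the join is lossy.

No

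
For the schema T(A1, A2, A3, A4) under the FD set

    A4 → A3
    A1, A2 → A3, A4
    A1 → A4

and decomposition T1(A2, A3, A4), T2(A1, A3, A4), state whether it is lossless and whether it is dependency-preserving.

Lossless test: (A3, A4)⁺ = {A3, A4}, which is a superkey of neither fragment — lossy.
Dependency preservation: A1, A2 → A3, A4 is not contained in any single fragment, but the restricted closure of its left-hand side across the fragments still reaches the right-hand side; the remaining FDs each lie inside some fragment. All dependencies are preserved.

lossy but dependency-preserving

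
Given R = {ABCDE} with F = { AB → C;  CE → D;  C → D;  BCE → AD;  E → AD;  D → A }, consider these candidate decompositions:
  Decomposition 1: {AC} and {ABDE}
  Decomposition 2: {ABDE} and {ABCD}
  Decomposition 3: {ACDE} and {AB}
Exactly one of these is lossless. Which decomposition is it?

Decomposition 1: common = {A}, closure = {A} → lossy.
Decomposition 2: common = {ABD}, closure = {ABCD} → lossless.
Decomposition 3: common = {A}, closure = {A} → lossy.

Decomposition 2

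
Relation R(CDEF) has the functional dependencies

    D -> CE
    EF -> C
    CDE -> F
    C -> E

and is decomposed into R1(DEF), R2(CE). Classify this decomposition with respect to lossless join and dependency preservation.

lossy and not dependency-preserving

Lossless test: (E)⁺ = {E}, which is a superkey of neither fragment — lossy.
Dependency preservation: the restricted closure of {D} across the fragments never reaches {CE}, so D → CE cannot be enforced without a join — not preserved.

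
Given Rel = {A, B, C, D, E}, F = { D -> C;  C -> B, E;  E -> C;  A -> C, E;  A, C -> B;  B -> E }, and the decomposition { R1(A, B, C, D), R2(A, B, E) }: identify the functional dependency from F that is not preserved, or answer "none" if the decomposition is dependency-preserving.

D → C lies within R1.
C → B, E: restricted closure across fragments reaches B, E.
E → C: restricted closure across fragments reaches C.
A → C, E: restricted closure across fragments reaches C, E.
A, C → B lies within R1.
B → E lies within R2.
Every dependency is enforceable on the fragments, so the decomposition is dependency-preserving.

none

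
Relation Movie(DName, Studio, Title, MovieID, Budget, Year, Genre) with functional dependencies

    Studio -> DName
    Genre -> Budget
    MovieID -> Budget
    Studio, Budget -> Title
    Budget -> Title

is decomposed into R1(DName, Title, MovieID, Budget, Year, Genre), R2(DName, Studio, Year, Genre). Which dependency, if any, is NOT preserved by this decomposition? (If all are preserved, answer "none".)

Studio → DName lies within R2.
Genre → Budget lies within R1.
MovieID → Budget lies within R1.
Studio, Budget → Title: restricted closure across fragments reaches Title.
Budget → Title lies within R1.
Every dependency is enforceable on the fragments, so the decomposition is dependency-preserving.

none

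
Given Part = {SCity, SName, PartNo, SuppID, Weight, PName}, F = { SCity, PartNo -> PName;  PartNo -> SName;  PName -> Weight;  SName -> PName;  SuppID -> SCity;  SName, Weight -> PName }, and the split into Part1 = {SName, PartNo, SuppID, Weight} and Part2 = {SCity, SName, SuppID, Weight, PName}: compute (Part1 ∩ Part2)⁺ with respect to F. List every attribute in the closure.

Part1 ∩ Part2 = {SName, SuppID, Weight}.
SName → PName applies, adding PName
SuppID → SCity applies, adding SCity
Closure: {SCity, SName, SuppID, Weight, PName}.

SCity, SName, SuppID, Weight, PName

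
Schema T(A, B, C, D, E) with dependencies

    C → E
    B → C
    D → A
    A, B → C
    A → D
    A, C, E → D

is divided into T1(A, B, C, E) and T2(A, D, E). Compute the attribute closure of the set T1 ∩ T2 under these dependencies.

T1 ∩ T2 = {A, E}.
A → D applies, adding D
Closure: {A, D, E}.

A, D, E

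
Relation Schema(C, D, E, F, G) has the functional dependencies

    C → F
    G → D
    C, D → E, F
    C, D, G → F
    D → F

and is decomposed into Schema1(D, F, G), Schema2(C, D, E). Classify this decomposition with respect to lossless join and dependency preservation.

lossy and not dependency-preserving

Lossless test: (D)⁺ = {D, F}, which is a superkey of neither fragment — lossy.
Dependency preservation: the restricted closure of {C} across the fragments never reaches {F}, so C → F cannot be enforced without a join — not preserved.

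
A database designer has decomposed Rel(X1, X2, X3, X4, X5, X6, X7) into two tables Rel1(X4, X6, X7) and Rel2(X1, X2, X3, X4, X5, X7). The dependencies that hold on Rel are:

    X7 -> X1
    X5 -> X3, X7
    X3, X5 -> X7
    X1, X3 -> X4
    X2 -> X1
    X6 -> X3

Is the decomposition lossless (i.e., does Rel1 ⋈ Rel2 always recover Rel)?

No

Common attributes: Rel1 ∩ Rel2 = {X4, X7}.
Closure of {X4, X7}: X7 → X1 applies, adding X1. So (X4, X7)⁺ = {X1, X4, X7}.
The closure contains neither all of Rel1 = {X4, X6, X7} nor all of Rel2 = {X1, X2, X3, X4, X5, X7}, so the common attributes are not a superkey of either fragment. The join is lossy.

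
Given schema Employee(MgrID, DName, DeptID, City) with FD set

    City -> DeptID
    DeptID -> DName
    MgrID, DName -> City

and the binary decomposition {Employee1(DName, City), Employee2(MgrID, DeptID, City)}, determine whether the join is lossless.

Yes

Common attributes: Employee1 ∩ Employee2 = {City}.
Closure of {City}: City → DeptID applies, adding DeptID; DeptID → DName applies, adding DName. So (City)⁺ = {DName, DeptID, City}.
This closure contains every attribute of Employee1, so Employee1 ∩ Employee2 → Employee1. The join is lossless.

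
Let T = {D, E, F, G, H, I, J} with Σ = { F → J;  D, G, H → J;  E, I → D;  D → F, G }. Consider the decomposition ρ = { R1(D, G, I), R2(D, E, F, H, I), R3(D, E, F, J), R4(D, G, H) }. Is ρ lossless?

Yes

Chase test. Columns are D, E, F, G, H, I, J; row i has aⱼ where attribute j ∈ Ri, else bᵢⱼ.
Initial tableau (one row per fragment):
  row 1: a1 b12 b13 a4 b15 a6 b17
  row 2: a1 a2 a3 b24 a5 a6 b27
  row 3: a1 a2 a3 b34 b35 b36 a7
  row 4: a1 b42 b43 a4 a5 b46 b47
Rows 2 and 3 agree on F; apply F→J and equate their J entries.
Rows 1 and 2 agree on D; apply D→F, G and equate their F, G entries.
Rows 1 and 3 agree on D; apply D→F, G and equate their F, G entries.
Rows 1 and 4 agree on D; apply D→F, G and equate their F, G entries.
Rows 1 and 2 agree on F; apply F→J and equate their J entries.
Rows 1 and 4 agree on F; apply F→J and equate their J entries.
Row 2 is now all distinguished symbols — the join is lossless.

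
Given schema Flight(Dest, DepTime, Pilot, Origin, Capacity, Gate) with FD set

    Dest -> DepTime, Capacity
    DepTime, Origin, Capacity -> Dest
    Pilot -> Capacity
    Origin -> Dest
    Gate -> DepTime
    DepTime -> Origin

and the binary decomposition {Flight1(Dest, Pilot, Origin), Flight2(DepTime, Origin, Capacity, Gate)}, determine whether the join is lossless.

No

Common attributes: Flight1 ∩ Flight2 = {Origin}.
Closure of {Origin}: Origin → Dest applies, adding Dest; Dest → DepTime, Capacity applies, adding DepTime, Capacity. So (Origin)⁺ = {Dest, DepTime, Origin, Capacity}.
The closure contains neither all of Flight1 = {Dest, Pilot, Origin} nor all of Flight2 = {DepTime, Origin, Capacity, Gate}, so the common attributes are not a superkey of either fragment. The join is lossy.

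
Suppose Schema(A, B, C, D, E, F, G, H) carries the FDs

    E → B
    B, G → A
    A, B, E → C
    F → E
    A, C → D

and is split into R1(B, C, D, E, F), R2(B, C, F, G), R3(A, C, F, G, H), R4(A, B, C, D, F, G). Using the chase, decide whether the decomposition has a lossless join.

Chase test. Columns are A, B, C, D, E, F, G, H; row i has aⱼ where attribute j ∈ Ri, else bᵢⱼ.
Initial tableau (one row per fragment):
  row 1: b11 a2 a3 a4 a5 a6 b17 b18
  row 2: b21 a2 a3 b24 b25 a6 a7 b28
  row 3: a1 b32 a3 b34 b35 a6 a7 a8
  row 4: a1 a2 a3 a4 b45 a6 a7 b48
Rows 2 and 4 agree on B, G; apply B, G→A and equate their A entries.
Rows 1 and 2 agree on F; apply F→E and equate their E entries.
Rows 1 and 3 agree on F; apply F→E and equate their E entries.
Rows 1 and 4 agree on F; apply F→E and equate their E entries.
Rows 2 and 3 agree on A, C; apply A, C→D and equate their D entries.
Rows 2 and 4 agree on A, C; apply A, C→D and equate their D entries.
Rows 1 and 3 agree on E; apply E→B and equate their B entries.
Row 3 is now all distinguished symbols — the join is lossless.

Yes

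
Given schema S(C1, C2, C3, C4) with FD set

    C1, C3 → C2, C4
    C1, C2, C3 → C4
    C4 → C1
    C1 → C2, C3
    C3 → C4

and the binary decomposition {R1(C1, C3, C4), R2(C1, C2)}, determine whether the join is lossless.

Yes

Common attributes: R1 ∩ R2 = {C1}.
Closure of {C1}: C1 → C2, C3 applies, adding C2, C3; C3 → C4 applies, adding C4. So (C1)⁺ = {C1, C2, C3, C4}.
This closure contains every attribute of R1, so R1 ∩ R2 → R1. The join is lossless.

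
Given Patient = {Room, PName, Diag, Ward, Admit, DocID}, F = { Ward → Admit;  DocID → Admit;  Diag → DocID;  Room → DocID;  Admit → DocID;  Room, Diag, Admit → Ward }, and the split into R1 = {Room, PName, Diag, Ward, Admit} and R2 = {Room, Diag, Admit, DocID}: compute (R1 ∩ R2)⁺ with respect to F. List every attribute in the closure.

R1 ∩ R2 = {Room, Diag, Admit}.
Diag → DocID applies, adding DocID
Room, Diag, Admit → Ward applies, adding Ward
Closure: {Room, Diag, Ward, Admit, DocID}.

Room, Diag, Ward, Admit, DocID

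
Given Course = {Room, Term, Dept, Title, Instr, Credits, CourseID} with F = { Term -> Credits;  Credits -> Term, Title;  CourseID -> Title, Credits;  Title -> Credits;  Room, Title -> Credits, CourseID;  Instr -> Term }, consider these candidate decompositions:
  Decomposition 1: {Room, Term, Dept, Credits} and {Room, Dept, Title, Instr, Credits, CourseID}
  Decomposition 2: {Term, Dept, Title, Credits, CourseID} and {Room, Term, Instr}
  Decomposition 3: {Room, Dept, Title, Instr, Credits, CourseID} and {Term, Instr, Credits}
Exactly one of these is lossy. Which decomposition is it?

Decomposition 2

Decomposition 1: common = {Room, Dept, Credits}, closure = {Room, Term, Dept, Title, Credits, CourseID} → lossless.
Decomposition 2: common = {Term}, closure = {Term, Title, Credits} → lossy.
Decomposition 3: common = {Instr, Credits}, closure = {Term, Title, Instr, Credits} → lossless.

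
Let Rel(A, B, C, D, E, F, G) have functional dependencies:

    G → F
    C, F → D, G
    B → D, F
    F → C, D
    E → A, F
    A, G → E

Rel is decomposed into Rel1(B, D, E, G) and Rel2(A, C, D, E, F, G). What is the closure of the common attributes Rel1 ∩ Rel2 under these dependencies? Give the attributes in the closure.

Rel1 ∩ Rel2 = {D, E, G}.
G → F applies, adding F
F → C, D applies, adding C
E → A, F applies, adding A
Closure: {A, C, D, E, F, G}.

A, C, D, E, F, G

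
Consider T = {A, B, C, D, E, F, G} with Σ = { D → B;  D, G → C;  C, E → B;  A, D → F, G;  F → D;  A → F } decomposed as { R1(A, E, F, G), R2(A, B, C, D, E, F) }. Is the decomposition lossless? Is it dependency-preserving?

lossless but not dependency-preserving

Lossless test: (A, E, F)⁺ = {A, B, C, D, E, F, G}, which contains all of one fragment — lossless.
Dependency preservation: the restricted closure of {D, G} across the fragments never reaches {C}, so D, G → C cannot be enforced without a join — not preserved.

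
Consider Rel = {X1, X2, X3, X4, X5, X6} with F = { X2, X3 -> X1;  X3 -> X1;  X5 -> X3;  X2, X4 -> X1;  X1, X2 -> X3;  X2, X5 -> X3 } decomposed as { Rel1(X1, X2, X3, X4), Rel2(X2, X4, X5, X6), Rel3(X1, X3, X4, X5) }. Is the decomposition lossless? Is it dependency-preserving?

lossless and dependency-preserving

Lossless test (chase): Rows 2 and 3 agree on X5; apply X5→X3 and equate their X3 entries. Rows 1 and 2 agree on X2, X4; apply X2, X4→X1 and equate their X1 entries. Row 2 is now all distinguished symbols — the join is lossless.
Dependency preservation: X2, X5 → X3 is not contained in any single fragment, but the restricted closure of its left-hand side across the fragments still reaches the right-hand side; the remaining FDs each lie inside some fragment. All dependencies are preserved.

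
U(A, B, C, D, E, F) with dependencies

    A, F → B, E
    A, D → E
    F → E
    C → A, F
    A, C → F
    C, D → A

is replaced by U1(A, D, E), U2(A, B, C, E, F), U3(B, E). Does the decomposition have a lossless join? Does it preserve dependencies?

Lossless test (chase): applying each FD to every pair of rows produces no changes in the tableau, so no row becomes fully distinguished — the join is lossy.
Dependency preservation: C, D → A is not contained in any single fragment, but the restricted closure of its left-hand side across the fragments still reaches the right-hand side; the remaining FDs each lie inside some fragment. All dependencies are preserved.

lossy but dependency-preserving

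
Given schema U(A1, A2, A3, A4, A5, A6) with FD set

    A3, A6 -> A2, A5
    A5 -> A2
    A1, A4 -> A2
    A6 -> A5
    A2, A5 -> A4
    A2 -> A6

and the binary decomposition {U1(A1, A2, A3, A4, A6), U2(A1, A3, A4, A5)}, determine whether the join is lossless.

Common attributes: U1 ∩ U2 = {A1, A3, A4}.
Closure of {A1, A3, A4}: A1, A4 → A2 applies, adding A2; A2 → A6 applies, adding A6; A3, A6 → A2, A5 applies, adding A5. So (A1, A3, A4)⁺ = {A1, A2, A3, A4, A5, A6}.
This closure contains every attribute of U1, so U1 ∩ U2 → U1. The join is lossless.

Yes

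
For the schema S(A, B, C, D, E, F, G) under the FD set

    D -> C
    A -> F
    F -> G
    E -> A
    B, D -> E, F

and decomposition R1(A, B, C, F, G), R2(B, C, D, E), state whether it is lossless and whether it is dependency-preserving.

Lossless test: (B, C)⁺ = {B, C}, which is a superkey of neither fragment — lossy.
Dependency preservation: the restricted closure of {E} across the fragments never reaches {A}, so E → A cannot be enforced without a join — not preserved.

lossy and not dependency-preserving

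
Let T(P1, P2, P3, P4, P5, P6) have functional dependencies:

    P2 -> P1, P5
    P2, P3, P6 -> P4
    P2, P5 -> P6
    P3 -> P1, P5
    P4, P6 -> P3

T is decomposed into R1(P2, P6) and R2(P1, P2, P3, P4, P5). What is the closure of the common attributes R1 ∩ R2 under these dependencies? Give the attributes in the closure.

R1 ∩ R2 = {P2}.
P2 → P1, P5 applies, adding P1, P5
P2, P5 → P6 applies, adding P6
Closure: {P1, P2, P5, P6}.

P1, P2, P5, P6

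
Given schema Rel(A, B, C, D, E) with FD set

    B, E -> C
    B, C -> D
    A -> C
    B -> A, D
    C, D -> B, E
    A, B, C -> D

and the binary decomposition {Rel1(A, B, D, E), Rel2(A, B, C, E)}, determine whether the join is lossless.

Yes

Common attributes: Rel1 ∩ Rel2 = {A, B, E}.
Closure of {A, B, E}: B, E → C applies, adding C; B, C → D applies, adding D. So (A, B, E)⁺ = {A, B, C, D, E}.
This closure contains every attribute of Rel1, so Rel1 ∩ Rel2 → Rel1. The join is lossless.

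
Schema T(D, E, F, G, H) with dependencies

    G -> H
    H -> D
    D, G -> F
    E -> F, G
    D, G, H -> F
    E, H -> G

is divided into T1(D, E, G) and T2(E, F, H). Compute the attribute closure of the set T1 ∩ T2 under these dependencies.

T1 ∩ T2 = {E}.
E → F, G applies, adding F, G
G → H applies, adding H
H → D applies, adding D
Closure: {D, E, F, G, H}.

D, E, F, G, H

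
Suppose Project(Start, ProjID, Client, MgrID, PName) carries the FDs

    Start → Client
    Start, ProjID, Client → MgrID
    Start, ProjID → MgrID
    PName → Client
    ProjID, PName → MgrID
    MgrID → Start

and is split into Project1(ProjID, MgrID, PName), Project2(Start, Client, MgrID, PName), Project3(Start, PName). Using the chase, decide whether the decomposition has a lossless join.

Chase test. Columns are Start, ProjID, Client, MgrID, PName; row i has aⱼ where attribute j ∈ Projecti, else bᵢⱼ.
Initial tableau (one row per fragment):
  row 1: b11 a2 b13 a4 a5
  row 2: a1 b22 a3 a4 a5
  row 3: a1 b32 b33 b34 a5
Rows 2 and 3 agree on Start; apply Start→Client and equate their Client entries.
Rows 1 and 2 agree on PName; apply PName→Client and equate their Client entries.
Rows 1 and 2 agree on MgrID; apply MgrID→Start and equate their Start entries.
Row 1 is now all distinguished symbols — the join is lossless.

Yes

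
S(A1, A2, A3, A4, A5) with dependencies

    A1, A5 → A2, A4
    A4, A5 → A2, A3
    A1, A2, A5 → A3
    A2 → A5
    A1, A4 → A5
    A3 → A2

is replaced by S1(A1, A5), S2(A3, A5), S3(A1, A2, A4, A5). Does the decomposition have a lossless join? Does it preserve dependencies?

lossy and not dependency-preserving

Lossless test (chase): Rows 1 and 3 agree on A1, A5; apply A1, A5→A2, A4 and equate their A2, A4 entries. Rows 1 and 3 agree on A4, A5; apply A4, A5→A2, A3 and equate their A2, A3 entries. No row becomes fully distinguished — the join is lossy.
Dependency preservation: the restricted closure of {A4, A5} across the fragments never reaches {A2, A3}, so A4, A5 → A2, A3 cannot be enforced without a join — not preserved.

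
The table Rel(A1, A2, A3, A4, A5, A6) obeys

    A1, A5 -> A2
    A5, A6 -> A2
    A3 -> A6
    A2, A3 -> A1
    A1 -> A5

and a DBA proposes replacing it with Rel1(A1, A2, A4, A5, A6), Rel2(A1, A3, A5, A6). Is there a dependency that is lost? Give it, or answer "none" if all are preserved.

Check A2, A3 → A1: no single fragment contains all of {A1, A2, A3}, and the restricted closure of {A2, A3} across the fragments never reaches {A1}.
A1, A5 → A2 is preserved.
A5, A6 → A2 is preserved.
A3 → A6 is preserved.
A1 → A5 is preserved.

A2, A3 -> A1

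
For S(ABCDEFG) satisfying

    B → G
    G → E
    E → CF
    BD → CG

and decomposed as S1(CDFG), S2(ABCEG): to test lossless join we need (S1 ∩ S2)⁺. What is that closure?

S1 ∩ S2 = {CG}.
G → E applies, adding E
E → CF applies, adding F
Closure: {CEFG}.

CEFG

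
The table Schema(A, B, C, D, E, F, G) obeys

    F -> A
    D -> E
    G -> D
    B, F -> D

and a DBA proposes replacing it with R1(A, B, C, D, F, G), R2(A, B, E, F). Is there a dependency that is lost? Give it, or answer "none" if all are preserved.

Check D → E: no single fragment contains all of {D, E}, and the restricted closure of {D} across the fragments never reaches {E}.
F → A is preserved.
G → D is preserved.
B, F → D is preserved.

D -> E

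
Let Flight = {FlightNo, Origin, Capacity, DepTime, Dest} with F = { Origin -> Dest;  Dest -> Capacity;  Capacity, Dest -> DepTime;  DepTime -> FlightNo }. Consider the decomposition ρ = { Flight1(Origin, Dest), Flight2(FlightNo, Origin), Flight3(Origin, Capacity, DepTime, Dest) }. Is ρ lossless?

Chase test. Columns are FlightNo, Origin, Capacity, DepTime, Dest; row i has aⱼ where attribute j ∈ Flighti, else bᵢⱼ.
Initial tableau (one row per fragment):
  row 1: b11 a2 b13 b14 a5
  row 2: a1 a2 b23 b24 b25
  row 3: b31 a2 a3 a4 a5
Rows 1 and 2 agree on Origin; apply Origin→Dest and equate their Dest entries.
Rows 1 and 2 agree on Dest; apply Dest→Capacity and equate their Capacity entries.
Rows 1 and 3 agree on Dest; apply Dest→Capacity and equate their Capacity entries.
Rows 1 and 2 agree on Capacity, Dest; apply Capacity, Dest→DepTime and equate their DepTime entries.
Rows 1 and 3 agree on Capacity, Dest; apply Capacity, Dest→DepTime and equate their DepTime entries.
Rows 1 and 2 agree on DepTime; apply DepTime→FlightNo and equate their FlightNo entries.
Rows 1 and 3 agree on DepTime; apply DepTime→FlightNo and equate their FlightNo entries.
Row 1 is now all distinguished symbols — the join is lossless.

Yes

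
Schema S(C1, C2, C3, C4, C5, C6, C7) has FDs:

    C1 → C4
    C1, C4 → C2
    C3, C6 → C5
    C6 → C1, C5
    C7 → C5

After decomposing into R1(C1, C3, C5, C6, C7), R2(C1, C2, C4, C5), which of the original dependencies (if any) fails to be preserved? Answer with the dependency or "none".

C1 → C4 lies within R2.
C1, C4 → C2 lies within R2.
C3, C6 → C5 lies within R1.
C6 → C1, C5 lies within R1.
C7 → C5 lies within R1.
Every dependency is enforceable on the fragments, so the decomposition is dependency-preserving.

none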